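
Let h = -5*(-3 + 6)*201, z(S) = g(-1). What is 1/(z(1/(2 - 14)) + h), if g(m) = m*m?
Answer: -1/3014 ≈ -0.00033179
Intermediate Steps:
g(m) = m²
z(S) = 1 (z(S) = (-1)² = 1)
h = -3015 (h = -5*3*201 = -15*201 = -3015)
1/(z(1/(2 - 14)) + h) = 1/(1 - 3015) = 1/(-3014) = -1/3014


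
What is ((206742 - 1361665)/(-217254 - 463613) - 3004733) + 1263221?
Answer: -107794263271/61897 ≈ -1.7415e+6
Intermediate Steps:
((206742 - 1361665)/(-217254 - 463613) - 3004733) + 1263221 = (-1154923/(-680867) - 3004733) + 1263221 = (-1154923*(-1/680867) - 3004733) + 1263221 = (104993/61897 - 3004733) + 1263221 = -185983853508/61897 + 1263221 = -107794263271/61897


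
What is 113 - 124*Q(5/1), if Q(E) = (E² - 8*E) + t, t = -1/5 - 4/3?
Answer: 32447/15 ≈ 2163.1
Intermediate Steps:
t = -23/15 (t = -1*⅕ - 4*⅓ = -⅕ - 4/3 = -23/15 ≈ -1.5333)
Q(E) = -23/15 + E² - 8*E (Q(E) = (E² - 8*E) - 23/15 = -23/15 + E² - 8*E)
113 - 124*Q(5/1) = 113 - 124*(-23/15 + (5/1)² - 8*5/1) = 113 - 124*(-23/15 + (1*5)² - 8*5) = 113 - 124*(-23/15 + 5² - 8*5) = 113 - 124*(-23/15 + 25 - 40) = 113 - 124*(-248/15) = 113 + 30752/15 = 32447/15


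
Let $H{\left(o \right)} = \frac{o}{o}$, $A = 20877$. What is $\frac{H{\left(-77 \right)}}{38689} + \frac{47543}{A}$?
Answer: $\frac{1839412004}{807710253} \approx 2.2773$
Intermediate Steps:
$H{\left(o \right)} = 1$
$\frac{H{\left(-77 \right)}}{38689} + \frac{47543}{A} = 1 \cdot \frac{1}{38689} + \frac{47543}{20877} = 1 \cdot \frac{1}{38689} + 47543 \cdot \frac{1}{20877} = \frac{1}{38689} + \frac{47543}{20877} = \frac{1839412004}{807710253}$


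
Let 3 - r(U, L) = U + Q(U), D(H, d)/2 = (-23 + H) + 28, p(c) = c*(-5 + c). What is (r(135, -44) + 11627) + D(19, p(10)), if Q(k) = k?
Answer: 11408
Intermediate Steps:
D(H, d) = 10 + 2*H (D(H, d) = 2*((-23 + H) + 28) = 2*(5 + H) = 10 + 2*H)
r(U, L) = 3 - 2*U (r(U, L) = 3 - (U + U) = 3 - 2*U)
(r(135, -44) + 11627) + D(19, p(10)) = ((3 - 2*135) + 11627) + (10 + 2*19) = ((3 - 270) + 11627) + (10 + 38) = (-267 + 11627) + 48 = 11360 + 48 = 11408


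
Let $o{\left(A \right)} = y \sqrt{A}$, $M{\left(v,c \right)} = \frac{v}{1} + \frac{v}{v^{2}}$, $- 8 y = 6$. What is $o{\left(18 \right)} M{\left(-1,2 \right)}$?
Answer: $\frac{9 \sqrt{2}}{2} \approx 6.364$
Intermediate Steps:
$y = - \frac{3}{4}$ ($y = \left(- \frac{1}{8}\right) 6 = - \frac{3}{4} \approx -0.75$)
$M{\left(v,c \right)} = v + \frac{1}{v}$ ($M{\left(v,c \right)} = v 1 + \frac{v}{v^{2}} = v + \frac{1}{v}$)
$o{\left(A \right)} = - \frac{3 \sqrt{A}}{4}$
$o{\left(18 \right)} M{\left(-1,2 \right)} = - \frac{3 \sqrt{18}}{4} \left(-1 + \frac{1}{-1}\right) = - \frac{3 \cdot 3 \sqrt{2}}{4} \left(-1 - 1\right) = - \frac{9 \sqrt{2}}{4} \left(-2\right) = \frac{9 \sqrt{2}}{2}$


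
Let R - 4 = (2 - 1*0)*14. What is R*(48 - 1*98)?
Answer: -1600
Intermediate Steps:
R = 32 (R = 4 + (2 - 1*0)*14 = 4 + (2 + 0)*14 = 4 + 2*14 = 4 + 28 = 32)
R*(48 - 1*98) = 32*(48 - 1*98) = 32*(48 - 98) = 32*(-50) = -1600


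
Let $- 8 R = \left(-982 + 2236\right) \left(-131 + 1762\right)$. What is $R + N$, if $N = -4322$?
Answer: $- \frac{1039925}{4} \approx -2.5998 \cdot 10^{5}$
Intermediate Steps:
$R = - \frac{1022637}{4}$ ($R = - \frac{\left(-982 + 2236\right) \left(-131 + 1762\right)}{8} = - \frac{1254 \cdot 1631}{8} = \left(- \frac{1}{8}\right) 2045274 = - \frac{1022637}{4} \approx -2.5566 \cdot 10^{5}$)
$R + N = - \frac{1022637}{4} - 4322 = - \frac{1039925}{4}$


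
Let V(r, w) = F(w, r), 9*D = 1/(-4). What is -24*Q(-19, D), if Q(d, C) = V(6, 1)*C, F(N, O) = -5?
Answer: -10/3 ≈ -3.3333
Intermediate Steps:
D = -1/36 (D = (1/9)/(-4) = (1/9)*(-1/4) = -1/36 ≈ -0.027778)
V(r, w) = -5
Q(d, C) = -5*C
-24*Q(-19, D) = -(-120)*(-1)/36 = -24*5/36 = -10/3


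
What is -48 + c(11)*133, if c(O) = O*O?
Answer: 16045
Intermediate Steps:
c(O) = O²
-48 + c(11)*133 = -48 + 11²*133 = -48 + 121*133 = -48 + 16093 = 16045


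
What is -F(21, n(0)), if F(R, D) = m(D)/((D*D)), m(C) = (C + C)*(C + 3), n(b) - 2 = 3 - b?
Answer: -16/5 ≈ -3.2000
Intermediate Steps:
n(b) = 5 - b (n(b) = 2 + (3 - b) = 5 - b)
m(C) = 2*C*(3 + C) (m(C) = (2*C)*(3 + C) = 2*C*(3 + C))
F(R, D) = 2*(3 + D)/D (F(R, D) = (2*D*(3 + D))/((D*D)) = (2*D*(3 + D))/(D²) = (2*D*(3 + D))/D² = 2*(3 + D)/D)
-F(21, n(0)) = -(2 + 6/(5 - 1*0)) = -(2 + 6/(5 + 0)) = -(2 + 6/5) = -1*16/5 = -16/5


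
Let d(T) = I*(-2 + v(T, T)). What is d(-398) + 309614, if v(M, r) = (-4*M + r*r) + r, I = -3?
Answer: -169174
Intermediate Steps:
v(M, r) = r + r² - 4*M (v(M, r) = (-4*M + r²) + r = (r² - 4*M) + r = r + r² - 4*M)
d(T) = 6 - 3*T² + 9*T (d(T) = -3*(-2 + (T + T² - 4*T)) = -3*(-2 + (T² - 3*T)) = -3*(-2 + T² - 3*T) = 6 - 3*T² + 9*T)
d(-398) + 309614 = (6 - 3*(-398)² + 9*(-398)) + 309614 = (6 - 3*158404 - 3582) + 309614 = (6 - 475212 - 3582) + 309614 = -478788 + 309614 = -169174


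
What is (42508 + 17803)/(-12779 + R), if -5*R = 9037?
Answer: -301555/72932 ≈ -4.1347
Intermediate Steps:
R = -9037/5 (R = -⅕*9037 = -9037/5 ≈ -1807.4)
(42508 + 17803)/(-12779 + R) = (42508 + 17803)/(-12779 - 9037/5) = 60311/(-72932/5) = 60311*(-5/72932) = -301555/72932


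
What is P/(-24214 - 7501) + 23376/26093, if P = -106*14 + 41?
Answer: 779022039/827539495 ≈ 0.94137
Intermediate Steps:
P = -1443 (P = -1484 + 41 = -1443)
P/(-24214 - 7501) + 23376/26093 = -1443/(-24214 - 7501) + 23376/26093 = -1443/(-31715) + 23376*(1/26093) = -1443*(-1/31715) + 23376/26093 = 1443/31715 + 23376/26093 = 779022039/827539495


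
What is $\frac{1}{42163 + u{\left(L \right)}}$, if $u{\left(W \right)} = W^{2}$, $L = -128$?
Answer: $\frac{1}{58547} \approx 1.708 \cdot 10^{-5}$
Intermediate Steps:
$\frac{1}{42163 + u{\left(L \right)}} = \frac{1}{42163 + \left(-128\right)^{2}} = \frac{1}{42163 + 16384} = \frac{1}{58547}$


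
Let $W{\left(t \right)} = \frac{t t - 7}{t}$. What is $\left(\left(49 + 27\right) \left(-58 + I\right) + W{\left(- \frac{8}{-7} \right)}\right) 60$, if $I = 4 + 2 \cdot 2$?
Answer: $- \frac{3196185}{14} \approx -2.283 \cdot 10^{5}$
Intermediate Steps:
$I = 8$ ($I = 4 + 4 = 8$)
$W{\left(t \right)} = \frac{-7 + t^{2}}{t}$ ($W{\left(t \right)} = \frac{t^{2} - 7}{t} = \frac{-7 + t^{2}}{t}$)
$\left(\left(49 + 27\right) \left(-58 + I\right) + W{\left(- \frac{8}{-7} \right)}\right) 60 = \left(\left(49 + 27\right) \left(-58 + 8\right) - \left(- \frac{8}{7} + \frac{49}{8}\right)\right) 60 = \left(76 \left(-50\right) - \left(- \frac{8}{7} + \frac{7}{\left(-8\right) \left(- \frac{1}{7}\right)}\right)\right) 60 = \left(-3800 + \left(\frac{8}{7} - \frac{7}{\frac{8}{7}}\right)\right) 60 = \left(-3800 + \left(\frac{8}{7} - \frac{49}{8}\right)\right) 60 = \left(-3800 - \frac{279}{56}\right) 60 = \left(- \frac{213079}{56}\right) 60 = - \frac{3196185}{14}$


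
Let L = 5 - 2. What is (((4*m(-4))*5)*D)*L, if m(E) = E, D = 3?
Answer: -720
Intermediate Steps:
L = 3
(((4*m(-4))*5)*D)*L = (((4*(-4))*5)*3)*3 = (-16*5*3)*3 = -80*3*3 = -240*3 = -720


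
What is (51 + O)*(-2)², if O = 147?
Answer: 792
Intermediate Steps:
(51 + O)*(-2)² = (51 + 147)*(-2)² = 198*4 = 792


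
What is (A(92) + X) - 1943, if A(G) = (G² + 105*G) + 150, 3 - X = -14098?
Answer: 30432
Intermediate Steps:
X = 14101 (X = 3 - 1*(-14098) = 3 + 14098 = 14101)
A(G) = 150 + G² + 105*G
(A(92) + X) - 1943 = ((150 + 92² + 105*92) + 14101) - 1943 = ((150 + 8464 + 9660) + 14101) - 1943 = (18274 + 14101) - 1943 = 32375 - 1943 = 30432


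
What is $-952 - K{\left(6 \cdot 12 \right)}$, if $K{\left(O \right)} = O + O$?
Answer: $-1096$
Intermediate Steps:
$K{\left(O \right)} = 2 O$
$-952 - K{\left(6 \cdot 12 \right)} = -952 - 2 \cdot 6 \cdot 12 = -952 - 2 \cdot 72 = -952 - 144 = -1096$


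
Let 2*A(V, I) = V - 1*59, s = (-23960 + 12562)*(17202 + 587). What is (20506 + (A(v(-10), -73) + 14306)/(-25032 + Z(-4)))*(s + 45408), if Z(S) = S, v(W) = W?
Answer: -104067887623030423/25036 ≈ -4.1567e+12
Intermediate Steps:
s = -202759022 (s = -11398*17789 = -202759022)
A(V, I) = -59/2 + V/2 (A(V, I) = (V - 1*59)/2 = (V - 59)/2 = (-59 + V)/2 = -59/2 + V/2)
(20506 + (A(v(-10), -73) + 14306)/(-25032 + Z(-4)))*(s + 45408) = (20506 + ((-59/2 + (½)*(-10)) + 14306)/(-25032 - 4))*(-202759022 + 45408) = (20506 + ((-59/2 - 5) + 14306)/(-25036))*(-202713614) = (20506 + (-69/2 + 14306)*(-1/25036))*(-202713614) = (20506 + (28543/2)*(-1/25036))*(-202713614) = (20506 - 28543/50072)*(-202713614) = (1026747889/50072)*(-202713614) = -104067887623030423/25036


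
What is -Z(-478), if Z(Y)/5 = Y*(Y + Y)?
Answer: -2284840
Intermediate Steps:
Z(Y) = 10*Y**2 (Z(Y) = 5*(Y*(Y + Y)) = 5*(Y*(2*Y)) = 5*(2*Y**2) = 10*Y**2)
-Z(-478) = -10*(-478)**2 = -10*228484 = -1*2284840 = -2284840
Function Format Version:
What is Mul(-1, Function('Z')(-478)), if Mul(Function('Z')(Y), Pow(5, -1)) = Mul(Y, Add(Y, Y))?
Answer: -2284840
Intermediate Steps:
Function('Z')(Y) = Mul(10, Pow(Y, 2)) (Function('Z')(Y) = Mul(5, Mul(Y, Add(Y, Y))) = Mul(5, Mul(Y, Mul(2, Y))) = Mul(5, Mul(2, Pow(Y, 2))) = Mul(10, Pow(Y, 2)))
Mul(-1, Function('Z')(-478)) = Mul(-1, Mul(10, Pow(-478, 2))) = Mul(-1, Mul(10, 228484)) = Mul(-1, 2284840) = -2284840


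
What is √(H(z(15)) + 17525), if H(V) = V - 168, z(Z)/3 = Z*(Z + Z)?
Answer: √18707 ≈ 136.77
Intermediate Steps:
z(Z) = 6*Z² (z(Z) = 3*(Z*(Z + Z)) = 3*(Z*(2*Z)) = 3*(2*Z²) = 6*Z²)
H(V) = -168 + V
√(H(z(15)) + 17525) = √((-168 + 6*15²) + 17525) = √((-168 + 6*225) + 17525) = √((-168 + 1350) + 17525) = √(1182 + 17525) = √18707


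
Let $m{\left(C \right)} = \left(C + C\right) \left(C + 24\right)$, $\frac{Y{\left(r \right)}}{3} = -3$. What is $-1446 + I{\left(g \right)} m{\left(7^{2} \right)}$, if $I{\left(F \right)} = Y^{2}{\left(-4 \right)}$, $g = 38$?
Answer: $578028$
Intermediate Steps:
$Y{\left(r \right)} = -9$ ($Y{\left(r \right)} = 3 \left(-3\right) = -9$)
$m{\left(C \right)} = 2 C \left(24 + C\right)$
$I{\left(F \right)} = 81$ ($I{\left(F \right)} = \left(-9\right)^{2} = 81$)
$-1446 + I{\left(g \right)} m{\left(7^{2} \right)} = -1446 + 81 \cdot 2 \cdot 7^{2} \left(24 + 7^{2}\right) = -1446 + 81 \cdot 2 \cdot 49 \left(24 + 49\right) = -1446 + 81 \cdot 2 \cdot 49 \cdot 73 = -1446 + 81 \cdot 7154 = -1446 + 579474 = 578028$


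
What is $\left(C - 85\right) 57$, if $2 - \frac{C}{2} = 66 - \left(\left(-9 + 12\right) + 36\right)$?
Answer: $-7695$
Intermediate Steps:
$C = -50$ ($C = 4 - 2 \left(66 - \left(\left(-9 + 12\right) + 36\right)\right) = 4 - 2 \left(66 - \left(3 + 36\right)\right) = 4 - 2 \left(66 - 39\right) = 4 - 54 = -50$)
$\left(C - 85\right) 57 = \left(-50 - 85\right) 57 = \left(-135\right) 57 = -7695$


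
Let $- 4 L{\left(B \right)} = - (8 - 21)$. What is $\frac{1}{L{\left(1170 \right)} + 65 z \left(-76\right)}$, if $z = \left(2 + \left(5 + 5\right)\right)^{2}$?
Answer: $- \frac{4}{2845453} \approx -1.4058 \cdot 10^{-6}$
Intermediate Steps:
$z = 144$ ($z = \left(2 + 10\right)^{2} = 12^{2} = 144$)
$L{\left(B \right)} = - \frac{13}{4}$ ($L{\left(B \right)} = - \frac{\left(-1\right) \left(8 - 21\right)}{4} = - \frac{\left(-1\right) \left(-13\right)}{4} = \left(- \frac{1}{4}\right) 13 = - \frac{13}{4}$)
$\frac{1}{L{\left(1170 \right)} + 65 z \left(-76\right)} = \frac{1}{- \frac{13}{4} + 65 \cdot 144 \left(-76\right)} = \frac{1}{- \frac{13}{4} + 9360 \left(-76\right)} = \frac{1}{- \frac{13}{4} - 711360} = \frac{1}{- \frac{2845453}{4}} = - \frac{4}{2845453}$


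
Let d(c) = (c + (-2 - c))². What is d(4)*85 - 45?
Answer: 295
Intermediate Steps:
d(c) = 4 (d(c) = (-2)² = 4)
d(4)*85 - 45 = 4*85 - 45 = 340 - 45 = 295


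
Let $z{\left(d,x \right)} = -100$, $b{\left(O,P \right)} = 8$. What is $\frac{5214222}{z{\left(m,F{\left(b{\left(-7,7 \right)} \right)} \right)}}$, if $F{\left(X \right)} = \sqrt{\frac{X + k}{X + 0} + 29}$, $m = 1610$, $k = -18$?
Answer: $- \frac{2607111}{50} \approx -52142.0$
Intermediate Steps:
$F{\left(X \right)} = \sqrt{29 + \frac{-18 + X}{X}}$ ($F{\left(X \right)} = \sqrt{\frac{X - 18}{X + 0} + 29} = \sqrt{\frac{-18 + X}{X} + 29} = \sqrt{29 + \frac{-18 + X}{X}}$)
$\frac{5214222}{z{\left(m,F{\left(b{\left(-7,7 \right)} \right)} \right)}} = \frac{5214222}{-100} = 5214222 \left(- \frac{1}{100}\right) = - \frac{2607111}{50}$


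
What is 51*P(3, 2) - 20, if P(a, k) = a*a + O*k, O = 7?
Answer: 1153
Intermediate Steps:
P(a, k) = a² + 7*k (P(a, k) = a*a + 7*k = a² + 7*k)
51*P(3, 2) - 20 = 51*(3² + 7*2) - 20 = 51*(9 + 14) - 20 = 51*23 - 20 = 1173 - 20 = 1153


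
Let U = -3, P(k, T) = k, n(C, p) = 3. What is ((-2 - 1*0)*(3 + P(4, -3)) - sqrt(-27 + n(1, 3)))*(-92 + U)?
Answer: 1330 + 190*I*sqrt(6) ≈ 1330.0 + 465.4*I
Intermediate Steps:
((-2 - 1*0)*(3 + P(4, -3)) - sqrt(-27 + n(1, 3)))*(-92 + U) = ((-2 - 1*0)*(3 + 4) - sqrt(-27 + 3))*(-92 - 3) = ((-2 + 0)*7 - sqrt(-24))*(-95) = (-2*7 - 2*I*sqrt(6))*(-95) = (-14 - 2*I*sqrt(6))*(-95) = 1330 + 190*I*sqrt(6)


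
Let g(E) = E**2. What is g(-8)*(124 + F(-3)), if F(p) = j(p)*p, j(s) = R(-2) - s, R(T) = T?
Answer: 7744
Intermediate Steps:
j(s) = -2 - s
F(p) = p*(-2 - p) (F(p) = (-2 - p)*p = p*(-2 - p))
g(-8)*(124 + F(-3)) = (-8)**2*(124 - 1*(-3)*(2 - 3)) = 64*(124 - 1*(-3)*(-1)) = 64*(124 - 3) = 64*121 = 7744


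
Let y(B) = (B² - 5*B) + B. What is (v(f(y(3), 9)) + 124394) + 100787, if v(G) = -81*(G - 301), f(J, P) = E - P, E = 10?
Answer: 249481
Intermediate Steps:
y(B) = B² - 4*B
f(J, P) = 10 - P
v(G) = 24381 - 81*G (v(G) = -81*(-301 + G) = 24381 - 81*G)
(v(f(y(3), 9)) + 124394) + 100787 = ((24381 - 81*(10 - 1*9)) + 124394) + 100787 = ((24381 - 81*(10 - 9)) + 124394) + 100787 = ((24381 - 81*1) + 124394) + 100787 = ((24381 - 81) + 124394) + 100787 = (24300 + 124394) + 100787 = 148694 + 100787 = 249481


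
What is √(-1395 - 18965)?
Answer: 2*I*√5090 ≈ 142.69*I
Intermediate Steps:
√(-1395 - 18965) = √(-20360) = 2*I*√5090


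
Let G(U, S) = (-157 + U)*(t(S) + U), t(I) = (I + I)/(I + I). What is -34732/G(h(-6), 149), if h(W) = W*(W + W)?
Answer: 34732/6205 ≈ 5.5974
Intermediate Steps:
t(I) = 1 (t(I) = (2*I)/((2*I)) = (2*I)*(1/(2*I)) = 1)
h(W) = 2*W**2 (h(W) = W*(2*W) = 2*W**2)
G(U, S) = (1 + U)*(-157 + U) (G(U, S) = (-157 + U)*(1 + U) = (1 + U)*(-157 + U))
-34732/G(h(-6), 149) = -34732/(-157 + (2*(-6)**2)**2 - 312*(-6)**2) = -34732/(-157 + (2*36)**2 - 312*36) = -34732/(-157 + 72**2 - 156*72) = -34732/(-157 + 5184 - 11232) = -34732/(-6205) = -34732*(-1/6205) = 34732/6205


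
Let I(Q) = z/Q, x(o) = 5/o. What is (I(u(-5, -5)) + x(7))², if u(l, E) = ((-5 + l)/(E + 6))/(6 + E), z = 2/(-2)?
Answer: 3249/4900 ≈ 0.66306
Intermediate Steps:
z = -1 (z = 2*(-½) = -1)
u(l, E) = (-5 + l)/(6 + E)² (u(l, E) = ((-5 + l)/(6 + E))/(6 + E) = (-5 + l)/(6 + E)²)
I(Q) = -1/Q
(I(u(-5, -5)) + x(7))² = (-1/((-5 - 5)/(6 - 5)²) + 5/7)² = (-1/(-10/1²) + 5*(⅐))² = (-1/(1*(-10)) + 5/7)² = (-1/(-10) + 5/7)² = (-1*(-⅒) + 5/7)² = (⅒ + 5/7)² = (57/70)² = 3249/4900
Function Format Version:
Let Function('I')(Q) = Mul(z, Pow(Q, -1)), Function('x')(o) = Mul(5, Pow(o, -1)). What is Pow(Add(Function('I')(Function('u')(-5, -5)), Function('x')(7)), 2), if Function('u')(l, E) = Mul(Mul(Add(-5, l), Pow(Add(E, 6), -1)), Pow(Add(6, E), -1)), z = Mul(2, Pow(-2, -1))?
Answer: Rational(3249, 4900) ≈ 0.66306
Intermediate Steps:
z = -1 (z = Mul(2, Rational(-1, 2)) = -1)
Function('u')(l, E) = Mul(Pow(Add(6, E), -2), Add(-5, l)) (Function('u')(l, E) = Mul(Mul(Add(-5, l), Pow(Add(6, E), -1)), Pow(Add(6, E), -1)) = Mul(Mul(Pow(Add(6, E), -1), Add(-5, l)), Pow(Add(6, E), -1)) = Mul(Pow(Add(6, E), -2), Add(-5, l)))
Function('I')(Q) = Mul(-1, Pow(Q, -1))
Pow(Add(Function('I')(Function('u')(-5, -5)), Function('x')(7)), 2) = Pow(Add(Mul(-1, Pow(Mul(Pow(Add(6, -5), -2), Add(-5, -5)), -1)), Mul(5, Pow(7, -1))), 2) = Pow(Add(Mul(-1, Pow(Mul(Pow(1, -2), -10), -1)), Mul(5, Rational(1, 7))), 2) = Pow(Add(Mul(-1, Pow(Mul(1, -10), -1)), Rational(5, 7)), 2) = Pow(Add(Mul(-1, Pow(-10, -1)), Rational(5, 7)), 2) = Pow(Add(Mul(-1, Rational(-1, 10)), Rational(5, 7)), 2) = Pow(Add(Rational(1, 10), Rational(5, 7)), 2) = Pow(Rational(57, 70), 2) = Rational(3249, 4900)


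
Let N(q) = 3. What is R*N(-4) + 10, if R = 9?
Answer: 37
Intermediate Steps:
R*N(-4) + 10 = 9*3 + 10 = 27 + 10 = 37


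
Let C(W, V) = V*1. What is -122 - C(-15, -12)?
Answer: -110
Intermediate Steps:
C(W, V) = V
-122 - C(-15, -12) = -122 - 1*(-12) = -122 + 12 = -110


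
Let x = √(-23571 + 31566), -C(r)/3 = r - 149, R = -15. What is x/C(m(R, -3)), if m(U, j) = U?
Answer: √7995/492 ≈ 0.18174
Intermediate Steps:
C(r) = 447 - 3*r (C(r) = -3*(r - 149) = -3*(-149 + r) = 447 - 3*r)
x = √7995 ≈ 89.415
x/C(m(R, -3)) = √7995/(447 - 3*(-15)) = √7995/(447 + 45) = √7995/492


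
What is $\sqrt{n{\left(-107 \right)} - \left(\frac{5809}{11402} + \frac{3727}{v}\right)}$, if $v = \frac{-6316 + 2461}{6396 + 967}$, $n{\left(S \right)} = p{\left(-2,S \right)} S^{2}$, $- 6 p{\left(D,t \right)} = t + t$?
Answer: $\frac{\sqrt{89187395520794202230}}{14651570} \approx 644.57$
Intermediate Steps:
$p{\left(D,t \right)} = - \frac{t}{3}$ ($p{\left(D,t \right)} = - \frac{t + t}{6} = - \frac{2 t}{6} = - \frac{t}{3}$)
$n{\left(S \right)} = - \frac{S^{3}}{3}$ ($n{\left(S \right)} = - \frac{S}{3} S^{2} = - \frac{S^{3}}{3}$)
$v = - \frac{3855}{7363} \approx -0.52356$
$\sqrt{n{\left(-107 \right)} - \left(\frac{5809}{11402} + \frac{3727}{v}\right)} = \sqrt{- \frac{\left(-107\right)^{3}}{3} - \left(- \frac{27441901}{3855} + \frac{5809}{11402}\right)} = \sqrt{\left(- \frac{1}{3}\right) \left(-1225043\right) - - \frac{312870161507}{43954710}} = \sqrt{\frac{1225043}{3} + \left(- \frac{5809}{11402} + \frac{27441901}{3855}\right)} = \sqrt{\frac{1225043}{3} + \frac{312870161507}{43954710}} = \sqrt{\frac{6087224476339}{14651570}} = \frac{\sqrt{89187395520794202230}}{14651570}$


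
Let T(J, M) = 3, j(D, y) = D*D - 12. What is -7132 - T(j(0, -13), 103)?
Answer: -7135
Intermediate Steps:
j(D, y) = -12 + D² (j(D, y) = D² - 12 = -12 + D²)
-7132 - T(j(0, -13), 103) = -7132 - 1*3 = -7132 - 3 = -7135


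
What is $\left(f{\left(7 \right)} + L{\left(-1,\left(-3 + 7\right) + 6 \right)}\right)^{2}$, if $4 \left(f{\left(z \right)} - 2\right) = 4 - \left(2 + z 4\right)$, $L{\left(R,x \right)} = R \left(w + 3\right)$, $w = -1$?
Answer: $\frac{169}{4} \approx 42.25$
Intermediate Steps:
$L{\left(R,x \right)} = 2 R$ ($L{\left(R,x \right)} = R \left(-1 + 3\right) = R 2 = 2 R$)
$f{\left(z \right)} = \frac{5}{2} - z$ ($f{\left(z \right)} = 2 + \frac{4 - \left(2 + z 4\right)}{4} = 2 + \frac{4 - \left(2 + 4 z\right)}{4} = 2 + \frac{2 - 4 z}{4} = 2 - \left(- \frac{1}{2} + z\right) = \frac{5}{2} - z$)
$\left(f{\left(7 \right)} + L{\left(-1,\left(-3 + 7\right) + 6 \right)}\right)^{2} = \left(\left(\frac{5}{2} - 7\right) + 2 \left(-1\right)\right)^{2} = \left(\left(\frac{5}{2} - 7\right) - 2\right)^{2} = \left(- \frac{9}{2} - 2\right)^{2} = \left(- \frac{13}{2}\right)^{2} = \frac{169}{4}$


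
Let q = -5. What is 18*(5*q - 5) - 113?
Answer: -653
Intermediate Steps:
18*(5*q - 5) - 113 = 18*(5*(-5) - 5) - 113 = 18*(-25 - 5) - 113 = 18*(-30) - 113 = -540 - 113 = -653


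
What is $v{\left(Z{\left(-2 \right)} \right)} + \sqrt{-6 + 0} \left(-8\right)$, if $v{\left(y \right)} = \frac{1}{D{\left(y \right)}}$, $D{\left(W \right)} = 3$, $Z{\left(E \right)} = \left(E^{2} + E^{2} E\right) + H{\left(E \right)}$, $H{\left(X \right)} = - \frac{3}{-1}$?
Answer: $\frac{1}{3} - 8 i \sqrt{6} \approx 0.33333 - 19.596 i$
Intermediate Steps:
$H{\left(X \right)} = 3$ ($H{\left(X \right)} = \left(-3\right) \left(-1\right) = 3$)
$Z{\left(E \right)} = 3 + E^{2} + E^{3}$ ($Z{\left(E \right)} = \left(E^{2} + E^{2} E\right) + 3 = \left(E^{2} + E^{3}\right) + 3 = 3 + E^{2} + E^{3}$)
$v{\left(y \right)} = \frac{1}{3}$
$v{\left(Z{\left(-2 \right)} \right)} + \sqrt{-6 + 0} \left(-8\right) = \frac{1}{3} + \sqrt{-6 + 0} \left(-8\right) = \frac{1}{3} + \sqrt{-6} \left(-8\right) = \frac{1}{3} + i \sqrt{6} \left(-8\right) = \frac{1}{3} - 8 i \sqrt{6}$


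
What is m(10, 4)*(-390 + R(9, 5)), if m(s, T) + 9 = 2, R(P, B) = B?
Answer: 2695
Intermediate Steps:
m(s, T) = -7 (m(s, T) = -9 + 2 = -7)
m(10, 4)*(-390 + R(9, 5)) = -7*(-390 + 5) = -7*(-385) = 2695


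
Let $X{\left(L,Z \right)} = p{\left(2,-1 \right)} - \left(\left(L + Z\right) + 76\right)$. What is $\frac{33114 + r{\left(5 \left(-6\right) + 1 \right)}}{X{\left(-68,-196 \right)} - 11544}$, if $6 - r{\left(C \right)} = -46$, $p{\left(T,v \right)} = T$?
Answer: $- \frac{2369}{811} \approx -2.9211$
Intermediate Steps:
$r{\left(C \right)} = 52$ ($r{\left(C \right)} = 6 - -46 = 6 + 46 = 52$)
$X{\left(L,Z \right)} = -74 - L - Z$ ($X{\left(L,Z \right)} = 2 - \left(\left(L + Z\right) + 76\right) = 2 - \left(76 + L + Z\right) = -74 - L - Z$)
$\frac{33114 + r{\left(5 \left(-6\right) + 1 \right)}}{X{\left(-68,-196 \right)} - 11544} = \frac{33114 + 52}{\left(-74 - -68 - -196\right) - 11544} = \frac{33166}{\left(-74 + 68 + 196\right) - 11544} = \frac{33166}{190 - 11544} = \frac{33166}{-11354} = 33166 \left(- \frac{1}{11354}\right) = - \frac{2369}{811}$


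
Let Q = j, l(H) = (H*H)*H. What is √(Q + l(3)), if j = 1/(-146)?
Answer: √575386/146 ≈ 5.1955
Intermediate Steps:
l(H) = H³ (l(H) = H²*H = H³)
j = -1/146 ≈ -0.0068493
Q = -1/146 ≈ -0.0068493
√(Q + l(3)) = √(-1/146 + 3³) = √(-1/146 + 27) = √(3941/146) = √575386/146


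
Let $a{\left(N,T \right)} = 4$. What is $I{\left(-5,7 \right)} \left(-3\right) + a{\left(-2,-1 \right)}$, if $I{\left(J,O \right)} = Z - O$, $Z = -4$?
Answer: $37$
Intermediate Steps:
$I{\left(J,O \right)} = -4 - O$
$I{\left(-5,7 \right)} \left(-3\right) + a{\left(-2,-1 \right)} = \left(-4 - 7\right) \left(-3\right) + 4 = \left(-11\right) \left(-3\right) + 4 = 33 + 4 = 37$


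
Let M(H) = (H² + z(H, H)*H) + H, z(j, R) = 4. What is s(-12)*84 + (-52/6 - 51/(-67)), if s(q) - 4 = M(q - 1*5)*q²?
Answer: 496050331/201 ≈ 2.4679e+6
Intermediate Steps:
M(H) = H² + 5*H (M(H) = (H² + 4*H) + H = H² + 5*H)
s(q) = 4 + q³*(-5 + q) (s(q) = 4 + ((q - 1*5)*(5 + (q - 1*5)))*q² = 4 + ((q - 5)*(5 + (q - 5)))*q² = 4 + ((-5 + q)*(5 + (-5 + q)))*q² = 4 + ((-5 + q)*q)*q² = 4 + (q*(-5 + q))*q² = 4 + q³*(-5 + q))
s(-12)*84 + (-52/6 - 51/(-67)) = (4 + (-12)³*(-5 - 12))*84 + (-52/6 - 51/(-67)) = (4 - 1728*(-17))*84 + (-52*⅙ - 51*(-1/67)) = (4 + 29376)*84 + (-26/3 + 51/67) = 29380*84 - 1589/201 = 2467920 - 1589/201 = 496050331/201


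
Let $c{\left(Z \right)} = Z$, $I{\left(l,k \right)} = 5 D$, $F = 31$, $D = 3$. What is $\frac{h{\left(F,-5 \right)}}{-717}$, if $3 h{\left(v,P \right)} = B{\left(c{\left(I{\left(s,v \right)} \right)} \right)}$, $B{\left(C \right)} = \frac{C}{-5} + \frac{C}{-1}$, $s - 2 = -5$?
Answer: $\frac{2}{239} \approx 0.0083682$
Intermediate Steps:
$s = -3$ ($s = 2 - 5 = -3$)
$I{\left(l,k \right)} = 15$ ($I{\left(l,k \right)} = 5 \cdot 3 = 15$)
$B{\left(C \right)} = - \frac{6 C}{5}$ ($B{\left(C \right)} = C \left(- \frac{1}{5}\right) + C \left(-1\right) = - \frac{C}{5} - C = - \frac{6 C}{5}$)
$h{\left(v,P \right)} = -6$ ($h{\left(v,P \right)} = \frac{\left(- \frac{6}{5}\right) 15}{3} = \frac{1}{3} \left(-18\right) = -6$)
$\frac{h{\left(F,-5 \right)}}{-717} = - \frac{6}{-717} = \left(-6\right) \left(- \frac{1}{717}\right) = \frac{2}{239}$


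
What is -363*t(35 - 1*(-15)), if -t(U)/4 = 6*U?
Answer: 435600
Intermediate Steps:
t(U) = -24*U
-363*t(35 - 1*(-15)) = -(-8712)*(35 - 1*(-15)) = -(-8712)*(35 + 15) = -(-8712)*50 = -363*(-1200) = 435600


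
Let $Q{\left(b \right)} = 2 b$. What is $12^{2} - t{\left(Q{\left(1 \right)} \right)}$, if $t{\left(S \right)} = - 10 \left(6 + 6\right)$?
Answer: $264$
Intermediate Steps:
$t{\left(S \right)} = -120$ ($t{\left(S \right)} = \left(-10\right) 12 = -120$)
$12^{2} - t{\left(Q{\left(1 \right)} \right)} = 12^{2} - -120 = 144 + 120 = 264$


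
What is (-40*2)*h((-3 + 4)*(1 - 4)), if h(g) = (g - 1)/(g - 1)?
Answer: -80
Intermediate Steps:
h(g) = 1 (h(g) = (-1 + g)/(-1 + g) = 1)
(-40*2)*h((-3 + 4)*(1 - 4)) = -40*2*1 = -80*1 = -80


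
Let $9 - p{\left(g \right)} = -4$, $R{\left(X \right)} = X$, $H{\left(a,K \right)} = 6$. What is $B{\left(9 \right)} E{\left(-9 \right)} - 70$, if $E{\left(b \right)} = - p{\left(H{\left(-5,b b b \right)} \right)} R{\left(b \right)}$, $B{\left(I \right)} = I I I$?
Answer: $85223$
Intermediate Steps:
$B{\left(I \right)} = I^{3}$ ($B{\left(I \right)} = I^{2} I = I^{3}$)
$p{\left(g \right)} = 13$ ($p{\left(g \right)} = 9 - -4 = 9 + 4 = 13$)
$E{\left(b \right)} = - 13 b$ ($E{\left(b \right)} = \left(-1\right) 13 b = - 13 b$)
$B{\left(9 \right)} E{\left(-9 \right)} - 70 = 9^{3} \left(\left(-13\right) \left(-9\right)\right) - 70 = 729 \cdot 117 - 70 = 85293 - 70 = 85223$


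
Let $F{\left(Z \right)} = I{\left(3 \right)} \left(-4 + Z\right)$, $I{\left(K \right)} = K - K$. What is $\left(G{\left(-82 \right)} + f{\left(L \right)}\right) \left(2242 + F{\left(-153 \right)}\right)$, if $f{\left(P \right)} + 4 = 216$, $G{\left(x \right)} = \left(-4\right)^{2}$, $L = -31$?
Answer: $511176$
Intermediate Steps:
$G{\left(x \right)} = 16$
$I{\left(K \right)} = 0$
$f{\left(P \right)} = 212$ ($f{\left(P \right)} = -4 + 216 = 212$)
$F{\left(Z \right)} = 0$ ($F{\left(Z \right)} = 0 \left(-4 + Z\right) = 0$)
$\left(G{\left(-82 \right)} + f{\left(L \right)}\right) \left(2242 + F{\left(-153 \right)}\right) = \left(16 + 212\right) \left(2242 + 0\right) = 228 \cdot 2242 = 511176$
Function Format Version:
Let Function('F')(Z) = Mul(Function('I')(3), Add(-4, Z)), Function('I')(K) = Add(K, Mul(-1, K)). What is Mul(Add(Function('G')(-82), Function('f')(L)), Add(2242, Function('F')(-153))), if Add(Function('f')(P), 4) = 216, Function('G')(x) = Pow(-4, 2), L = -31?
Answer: 511176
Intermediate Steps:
Function('G')(x) = 16
Function('I')(K) = 0
Function('f')(P) = 212 (Function('f')(P) = Add(-4, 216) = 212)
Function('F')(Z) = 0 (Function('F')(Z) = Mul(0, Add(-4, Z)) = 0)
Mul(Add(Function('G')(-82), Function('f')(L)), Add(2242, Function('F')(-153))) = Mul(Add(16, 212), Add(2242, 0)) = Mul(228, 2242) = 511176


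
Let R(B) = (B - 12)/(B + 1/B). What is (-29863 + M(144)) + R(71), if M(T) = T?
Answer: -149839009/5042 ≈ -29718.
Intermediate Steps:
R(B) = (-12 + B)/(B + 1/B)
(-29863 + M(144)) + R(71) = (-29863 + 144) + 71*(-12 + 71)/(1 + 71²) = -29719 + 71*59/(1 + 5041) = -29719 + 71*59/5042 = -29719 + 71*(1/5042)*59 = -29719 + 4189/5042 = -149839009/5042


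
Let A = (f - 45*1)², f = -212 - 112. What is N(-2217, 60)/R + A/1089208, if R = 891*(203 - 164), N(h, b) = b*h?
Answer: -15572776619/4205432088 ≈ -3.7030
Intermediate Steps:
f = -324
A = 136161 (A = (-324 - 45*1)² = (-324 - 45)² = (-369)² = 136161)
R = 34749 (R = 891*39 = 34749)
N(-2217, 60)/R + A/1089208 = (60*(-2217))/34749 + 136161/1089208 = -133020*1/34749 + 136161*(1/1089208) = -14780/3861 + 136161/1089208 = -15572776619/4205432088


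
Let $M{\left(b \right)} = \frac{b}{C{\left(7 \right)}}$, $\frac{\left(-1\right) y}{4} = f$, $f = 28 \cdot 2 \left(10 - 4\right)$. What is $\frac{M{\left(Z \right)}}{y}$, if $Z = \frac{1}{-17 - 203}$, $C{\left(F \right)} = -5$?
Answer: $- \frac{1}{1478400} \approx -6.7641 \cdot 10^{-7}$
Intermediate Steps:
$f = 336$ ($f = 56 \left(10 - 4\right) = 56 \cdot 6 = 336$)
$y = -1344$ ($y = \left(-4\right) 336 = -1344$)
$Z = - \frac{1}{220}$ ($Z = \frac{1}{-220} = - \frac{1}{220} \approx -0.0045455$)
$M{\left(b \right)} = - \frac{b}{5}$ ($M{\left(b \right)} = \frac{b}{-5} = b \left(- \frac{1}{5}\right) = - \frac{b}{5}$)
$\frac{M{\left(Z \right)}}{y} = \frac{\left(- \frac{1}{5}\right) \left(- \frac{1}{220}\right)}{-1344} = \frac{1}{1100} \left(- \frac{1}{1344}\right) = - \frac{1}{1478400}$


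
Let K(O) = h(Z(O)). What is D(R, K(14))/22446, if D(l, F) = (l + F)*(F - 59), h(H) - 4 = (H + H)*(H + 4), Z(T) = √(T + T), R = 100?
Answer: 976/11223 + 1288*√7/11223 ≈ 0.39060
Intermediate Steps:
Z(T) = √2*√T (Z(T) = √(2*T) = √2*√T)
h(H) = 4 + 2*H*(4 + H) (h(H) = 4 + (H + H)*(H + 4) = 4 + (2*H)*(4 + H) = 4 + 2*H*(4 + H))
K(O) = 4 + 4*O + 8*√2*√O (K(O) = 4 + 2*(√2*√O)² + 8*(√2*√O) = 4 + 2*(2*O) + 8*√2*√O = 4 + 4*O + 8*√2*√O)
D(l, F) = (-59 + F)*(F + l) (D(l, F) = (F + l)*(-59 + F) = (-59 + F)*(F + l))
D(R, K(14))/22446 = ((4 + 4*14 + 8*√2*√14)² - 59*(4 + 4*14 + 8*√2*√14) - 59*100 + (4 + 4*14 + 8*√2*√14)*100)/22446 = ((4 + 56 + 16*√7)² - 59*(4 + 56 + 16*√7) - 5900 + (4 + 56 + 16*√7)*100)*(1/22446) = ((60 + 16*√7)² - 59*(60 + 16*√7) - 5900 + (60 + 16*√7)*100)*(1/22446) = ((60 + 16*√7)² + (-3540 - 944*√7) - 5900 + (6000 + 1600*√7))*(1/22446) = (-3440 + (60 + 16*√7)² + 656*√7)*(1/22446) = -40/261 + (60 + 16*√7)²/22446 + 328*√7/11223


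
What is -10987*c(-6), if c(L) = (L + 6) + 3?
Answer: -32961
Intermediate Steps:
c(L) = 9 + L (c(L) = (6 + L) + 3 = 9 + L)
-10987*c(-6) = -10987*(9 - 6) = -10987*3 = -32961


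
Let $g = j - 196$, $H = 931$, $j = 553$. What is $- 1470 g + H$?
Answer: $-523859$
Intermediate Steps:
$g = 357$ ($g = 553 - 196 = 357$)
$- 1470 g + H = \left(-1470\right) 357 + 931 = -524790 + 931 = -523859$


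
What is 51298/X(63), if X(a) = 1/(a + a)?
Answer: 6463548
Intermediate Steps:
X(a) = 1/(2*a)
51298/X(63) = 51298/(((½)/63)) = 51298/(((½)*(1/63))) = 51298/(1/126) = 51298*126 = 6463548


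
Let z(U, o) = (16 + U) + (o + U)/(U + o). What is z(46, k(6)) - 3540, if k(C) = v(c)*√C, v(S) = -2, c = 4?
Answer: -3477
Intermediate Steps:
k(C) = -2*√C
z(U, o) = 17 + U (z(U, o) = (16 + U) + (U + o)/(U + o) = (16 + U) + 1 = 17 + U)
z(46, k(6)) - 3540 = (17 + 46) - 3540 = 63 - 3540 = -3477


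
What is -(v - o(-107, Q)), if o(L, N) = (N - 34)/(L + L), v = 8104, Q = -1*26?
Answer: -867098/107 ≈ -8103.7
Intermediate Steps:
Q = -26
o(L, N) = (-34 + N)/(2*L) (o(L, N) = (-34 + N)/((2*L)) = (-34 + N)*(1/(2*L)) = (-34 + N)/(2*L))
-(v - o(-107, Q)) = -(8104 - (-34 - 26)/(2*(-107))) = -(8104 - (-1)*(-60)/(2*107)) = -(8104 - 1*30/107) = -(8104 - 30/107) = -1*867098/107 = -867098/107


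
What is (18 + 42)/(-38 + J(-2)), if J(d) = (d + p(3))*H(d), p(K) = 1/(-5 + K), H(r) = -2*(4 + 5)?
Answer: 60/7 ≈ 8.5714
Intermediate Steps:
H(r) = -18 (H(r) = -2*9 = -18)
J(d) = 9 - 18*d (J(d) = (d + 1/(-5 + 3))*(-18) = (d + 1/(-2))*(-18) = (d - ½)*(-18) = (-½ + d)*(-18) = 9 - 18*d)
(18 + 42)/(-38 + J(-2)) = (18 + 42)/(-38 + (9 - 18*(-2))) = 60/(-38 + (9 + 36)) = 60/(-38 + 45) = 60/7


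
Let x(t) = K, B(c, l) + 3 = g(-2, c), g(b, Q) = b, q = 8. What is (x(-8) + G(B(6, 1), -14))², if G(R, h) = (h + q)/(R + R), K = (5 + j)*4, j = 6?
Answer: 49729/25 ≈ 1989.2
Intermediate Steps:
B(c, l) = -5 (B(c, l) = -3 - 2 = -5)
K = 44 (K = (5 + 6)*4 = 11*4 = 44)
G(R, h) = (8 + h)/(2*R) (G(R, h) = (h + 8)/(R + R) = (8 + h)/((2*R)) = (8 + h)*(1/(2*R)) = (8 + h)/(2*R))
x(t) = 44
(x(-8) + G(B(6, 1), -14))² = (44 + (½)*(8 - 14)/(-5))² = (44 + (½)*(-⅕)*(-6))² = (44 + ⅗)² = (223/5)² = 49729/25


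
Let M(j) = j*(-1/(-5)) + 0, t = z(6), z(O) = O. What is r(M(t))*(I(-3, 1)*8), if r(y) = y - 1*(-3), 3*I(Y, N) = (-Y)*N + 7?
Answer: 112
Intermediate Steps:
I(Y, N) = 7/3 - N*Y/3 (I(Y, N) = ((-Y)*N + 7)/3 = (-N*Y + 7)/3 = (7 - N*Y)/3 = 7/3 - N*Y/3)
t = 6
M(j) = j/5 (M(j) = j*(-1*(-1/5)) + 0 = j*(1/5) + 0 = j/5 + 0 = j/5)
r(y) = 3 + y (r(y) = y + 3 = 3 + y)
r(M(t))*(I(-3, 1)*8) = (3 + (1/5)*6)*((7/3 - 1/3*1*(-3))*8) = (3 + 6/5)*((7/3 + 1)*8) = 21*((10/3)*8)/5 = (21/5)*(80/3) = 112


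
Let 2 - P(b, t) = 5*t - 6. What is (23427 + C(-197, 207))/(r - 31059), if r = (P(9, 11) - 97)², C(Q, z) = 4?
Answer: -23431/10323 ≈ -2.2698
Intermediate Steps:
P(b, t) = 8 - 5*t (P(b, t) = 2 - (5*t - 6) = 2 - (-6 + 5*t) = 2 + (6 - 5*t) = 8 - 5*t)
r = 20736 (r = ((8 - 5*11) - 97)² = ((8 - 55) - 97)² = (-47 - 97)² = (-144)² = 20736)
(23427 + C(-197, 207))/(r - 31059) = (23427 + 4)/(20736 - 31059) = 23431/(-10323) = 23431*(-1/10323) = -23431/10323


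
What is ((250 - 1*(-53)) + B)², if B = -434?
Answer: 17161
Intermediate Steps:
((250 - 1*(-53)) + B)² = ((250 - 1*(-53)) - 434)² = ((250 + 53) - 434)² = (303 - 434)² = (-131)² = 17161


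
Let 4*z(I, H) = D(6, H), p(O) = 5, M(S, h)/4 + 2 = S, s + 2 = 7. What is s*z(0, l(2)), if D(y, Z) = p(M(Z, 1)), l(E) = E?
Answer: 25/4 ≈ 6.2500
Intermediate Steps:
s = 5 (s = -2 + 7 = 5)
M(S, h) = -8 + 4*S
D(y, Z) = 5
z(I, H) = 5/4 (z(I, H) = (1/4)*5 = 5/4)
s*z(0, l(2)) = 5*(5/4) = 25/4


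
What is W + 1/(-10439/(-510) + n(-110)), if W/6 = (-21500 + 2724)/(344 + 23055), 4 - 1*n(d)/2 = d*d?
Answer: -1388776633026/288450727919 ≈ -4.8146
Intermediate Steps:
n(d) = 8 - 2*d² (n(d) = 8 - 2*d*d = 8 - 2*d²)
W = -112656/23399 (W = 6*((-21500 + 2724)/(344 + 23055)) = 6*(-18776/23399) = -112656/23399 ≈ -4.8146)
W + 1/(-10439/(-510) + n(-110)) = -112656/23399 + 1/(-10439/(-510) + (8 - 2*(-110)²)) = -112656/23399 + 1/(-10439*(-1/510) + (8 - 2*12100)) = -112656/23399 + 1/(10439/510 + (8 - 24200)) = -112656/23399 + 1/(10439/510 - 24192) = -112656/23399 + 1/(-12327481/510) = -112656/23399 - 510/12327481 = -1388776633026/288450727919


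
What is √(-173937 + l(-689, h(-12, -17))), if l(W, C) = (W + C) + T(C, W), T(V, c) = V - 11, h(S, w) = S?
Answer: I*√174661 ≈ 417.92*I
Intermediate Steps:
T(V, c) = -11 + V
l(W, C) = -11 + W + 2*C (l(W, C) = (W + C) + (-11 + C) = (C + W) + (-11 + C) = -11 + W + 2*C)
√(-173937 + l(-689, h(-12, -17))) = √(-173937 + (-11 - 689 + 2*(-12))) = √(-173937 + (-11 - 689 - 24)) = √(-173937 - 724) = √(-174661) = I*√174661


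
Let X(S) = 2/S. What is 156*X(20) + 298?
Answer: 1568/5 ≈ 313.60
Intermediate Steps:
156*X(20) + 298 = 156*(2/20) + 298 = 156*(2*(1/20)) + 298 = 156*(⅒) + 298 = 78/5 + 298 = 1568/5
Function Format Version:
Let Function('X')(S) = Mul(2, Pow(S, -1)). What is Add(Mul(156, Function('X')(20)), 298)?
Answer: Rational(1568, 5) ≈ 313.60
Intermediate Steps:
Add(Mul(156, Function('X')(20)), 298) = Add(Mul(156, Mul(2, Pow(20, -1))), 298) = Add(Mul(156, Mul(2, Rational(1, 20))), 298) = Add(Mul(156, Rational(1, 10)), 298) = Add(Rational(78, 5), 298) = Rational(1568, 5)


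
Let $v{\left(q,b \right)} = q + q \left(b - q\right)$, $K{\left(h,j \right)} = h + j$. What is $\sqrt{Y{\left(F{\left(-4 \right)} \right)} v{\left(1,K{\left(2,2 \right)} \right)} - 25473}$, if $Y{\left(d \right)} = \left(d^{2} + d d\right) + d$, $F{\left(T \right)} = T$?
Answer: $i \sqrt{25361} \approx 159.25 i$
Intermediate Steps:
$Y{\left(d \right)} = d + 2 d^{2}$ ($Y{\left(d \right)} = \left(d^{2} + d^{2}\right) + d = 2 d^{2} + d = d + 2 d^{2}$)
$\sqrt{Y{\left(F{\left(-4 \right)} \right)} v{\left(1,K{\left(2,2 \right)} \right)} - 25473} = \sqrt{- 4 \left(1 + 2 \left(-4\right)\right) 1 \left(1 + \left(2 + 2\right) - 1\right) - 25473} = \sqrt{- 4 \left(1 - 8\right) 1 \left(1 + 4 - 1\right) - 25473} = \sqrt{\left(-4\right) \left(-7\right) 1 \cdot 4 - 25473} = \sqrt{28 \cdot 4 - 25473} = \sqrt{112 - 25473} = \sqrt{-25361} = i \sqrt{25361}$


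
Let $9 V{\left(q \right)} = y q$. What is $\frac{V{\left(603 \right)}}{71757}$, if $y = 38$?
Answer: $\frac{38}{1071} \approx 0.035481$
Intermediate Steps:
$V{\left(q \right)} = \frac{38 q}{9}$
$\frac{V{\left(603 \right)}}{71757} = \frac{\frac{38}{9} \cdot 603}{71757} = 2546 \cdot \frac{1}{71757} = \frac{38}{1071}$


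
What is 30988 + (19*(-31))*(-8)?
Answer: 35700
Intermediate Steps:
30988 + (19*(-31))*(-8) = 30988 - 589*(-8) = 30988 + 4712 = 35700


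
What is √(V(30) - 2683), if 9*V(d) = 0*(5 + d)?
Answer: I*√2683 ≈ 51.798*I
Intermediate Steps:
V(d) = 0 (V(d) = (0*(5 + d))/9 = (⅑)*0 = 0)
√(V(30) - 2683) = √(0 - 2683) = √(-2683) = I*√2683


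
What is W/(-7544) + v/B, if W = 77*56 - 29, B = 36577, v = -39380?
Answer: -453742011/275936888 ≈ -1.6444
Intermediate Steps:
W = 4283 (W = 4312 - 29 = 4283)
W/(-7544) + v/B = 4283/(-7544) - 39380/36577 = 4283*(-1/7544) - 39380*1/36577 = -4283/7544 - 39380/36577 = -453742011/275936888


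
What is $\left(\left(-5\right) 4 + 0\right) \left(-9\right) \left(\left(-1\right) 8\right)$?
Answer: $-1440$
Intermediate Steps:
$\left(\left(-5\right) 4 + 0\right) \left(-9\right) \left(\left(-1\right) 8\right) = \left(-20 + 0\right) \left(-9\right) \left(-8\right) = \left(-20\right) \left(-9\right) \left(-8\right) = 180 \left(-8\right) = -1440$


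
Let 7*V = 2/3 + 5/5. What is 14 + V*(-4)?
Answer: 274/21 ≈ 13.048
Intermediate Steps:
V = 5/21 (V = (2/3 + 5/5)/7 = (2*(1/3) + 5*(1/5))/7 = (2/3 + 1)/7 = (1/7)*(5/3) = 5/21 ≈ 0.23810)
14 + V*(-4) = 14 + (5/21)*(-4) = 14 - 20/21 = 274/21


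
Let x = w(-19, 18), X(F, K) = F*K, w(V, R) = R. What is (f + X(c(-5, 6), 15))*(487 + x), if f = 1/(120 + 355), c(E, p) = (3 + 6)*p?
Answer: 38859851/95 ≈ 4.0905e+5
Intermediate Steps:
c(E, p) = 9*p
x = 18
f = 1/475 ≈ 0.0021053
(f + X(c(-5, 6), 15))*(487 + x) = (1/475 + (9*6)*15)*(487 + 18) = (1/475 + 54*15)*505 = (1/475 + 810)*505 = (384751/475)*505 = 38859851/95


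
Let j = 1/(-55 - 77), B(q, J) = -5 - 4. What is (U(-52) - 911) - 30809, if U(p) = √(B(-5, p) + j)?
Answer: -31720 + I*√39237/66 ≈ -31720.0 + 3.0013*I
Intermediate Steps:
B(q, J) = -9
j = -1/132 (j = 1/(-132) = -1/132 ≈ -0.0075758)
U(p) = I*√39237/66 (U(p) = √(-9 - 1/132) = √(-1189/132) = I*√39237/66)
(U(-52) - 911) - 30809 = (I*√39237/66 - 911) - 30809 = (-911 + I*√39237/66) - 30809 = -31720 + I*√39237/66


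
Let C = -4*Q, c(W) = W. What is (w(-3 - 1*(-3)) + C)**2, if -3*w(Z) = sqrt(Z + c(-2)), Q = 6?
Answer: (72 + I*sqrt(2))**2/9 ≈ 575.78 + 22.627*I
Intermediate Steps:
w(Z) = -sqrt(-2 + Z)/3 (w(Z) = -sqrt(Z - 2)/3 = -sqrt(-2 + Z)/3)
C = -24 (C = -4*6 = -24)
(w(-3 - 1*(-3)) + C)**2 = (-sqrt(-2 + (-3 - 1*(-3)))/3 - 24)**2 = (-sqrt(-2 + (-3 + 3))/3 - 24)**2 = (-sqrt(-2 + 0)/3 - 24)**2 = (-I*sqrt(2)/3 - 24)**2 = (-24 - I*sqrt(2)/3)**2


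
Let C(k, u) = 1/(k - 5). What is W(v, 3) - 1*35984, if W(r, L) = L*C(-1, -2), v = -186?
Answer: -71969/2 ≈ -35985.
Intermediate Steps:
C(k, u) = 1/(-5 + k)
W(r, L) = -L/6 (W(r, L) = L/(-5 - 1) = L/(-6) = L*(-⅙) = -L/6)
W(v, 3) - 1*35984 = -⅙*3 - 1*35984 = -½ - 35984 = -71969/2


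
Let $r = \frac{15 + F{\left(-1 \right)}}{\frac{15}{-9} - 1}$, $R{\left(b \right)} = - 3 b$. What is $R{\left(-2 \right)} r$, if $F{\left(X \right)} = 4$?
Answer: $- \frac{171}{4} \approx -42.75$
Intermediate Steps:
$r = - \frac{57}{8}$ ($r = \frac{15 + 4}{\frac{15}{-9} - 1} = \frac{19}{15 \left(- \frac{1}{9}\right) - 1} = \frac{19}{- \frac{5}{3} - 1} = \frac{19}{- \frac{8}{3}} = 19 \left(- \frac{3}{8}\right) = - \frac{57}{8} \approx -7.125$)
$R{\left(-2 \right)} r = \left(-3\right) \left(-2\right) \left(- \frac{57}{8}\right) = 6 \left(- \frac{57}{8}\right) = - \frac{171}{4}$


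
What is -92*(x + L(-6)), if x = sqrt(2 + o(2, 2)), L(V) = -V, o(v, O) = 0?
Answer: -552 - 92*sqrt(2) ≈ -682.11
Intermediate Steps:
x = sqrt(2) (x = sqrt(2 + 0) = sqrt(2) ≈ 1.4142)
-92*(x + L(-6)) = -92*(sqrt(2) - 1*(-6)) = -92*(sqrt(2) + 6) = -92*(6 + sqrt(2)) = -552 - 92*sqrt(2)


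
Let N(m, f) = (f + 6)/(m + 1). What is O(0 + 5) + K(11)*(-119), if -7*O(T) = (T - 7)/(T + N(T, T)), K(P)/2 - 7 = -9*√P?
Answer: -478130/287 + 2142*√11 ≈ 5438.3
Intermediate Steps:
N(m, f) = (6 + f)/(1 + m)
K(P) = 14 - 18*√P (K(P) = 14 + 2*(-9*√P) = 14 - 18*√P)
O(T) = -(-7 + T)/(7*(T + (6 + T)/(1 + T))) (O(T) = -(T - 7)/(7*(T + (6 + T)/(1 + T))) = -(-7 + T)/(7*(T + (6 + T)/(1 + T))))
O(0 + 5) + K(11)*(-119) = (7 - (0 + 5)² + 6*(0 + 5))/(7*(6 + (0 + 5)² + 2*(0 + 5))) + (14 - 18*√11)*(-119) = (7 - 1*5² + 6*5)/(7*(6 + 5² + 2*5)) + (-1666 + 2142*√11) = (7 - 1*25 + 30)/(7*(6 + 25 + 10)) + (-1666 + 2142*√11) = (⅐)*(7 - 25 + 30)/41 + (-1666 + 2142*√11) = (⅐)*(1/41)*12 + (-1666 + 2142*√11) = 12/287 + (-1666 + 2142*√11) = -478130/287 + 2142*√11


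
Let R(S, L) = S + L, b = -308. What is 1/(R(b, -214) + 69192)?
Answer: 1/68670 ≈ 1.4562e-5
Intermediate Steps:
R(S, L) = L + S
1/(R(b, -214) + 69192) = 1/((-214 - 308) + 69192) = 1/(-522 + 69192) = 1/68670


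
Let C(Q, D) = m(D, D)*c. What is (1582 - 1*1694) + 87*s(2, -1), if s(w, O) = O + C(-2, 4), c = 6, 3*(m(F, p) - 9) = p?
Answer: 5195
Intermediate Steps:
m(F, p) = 9 + p/3
C(Q, D) = 54 + 2*D (C(Q, D) = (9 + D/3)*6 = 54 + 2*D)
s(w, O) = 62 + O (s(w, O) = O + (54 + 2*4) = O + (54 + 8) = O + 62 = 62 + O)
(1582 - 1*1694) + 87*s(2, -1) = (1582 - 1*1694) + 87*(62 - 1) = (1582 - 1694) + 87*61 = -112 + 5307 = 5195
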